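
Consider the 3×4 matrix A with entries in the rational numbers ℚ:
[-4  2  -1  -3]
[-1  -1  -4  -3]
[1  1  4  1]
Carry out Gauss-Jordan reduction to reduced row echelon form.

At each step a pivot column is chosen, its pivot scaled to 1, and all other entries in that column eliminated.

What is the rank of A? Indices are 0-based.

rank = 3

step 1: normalize row 0 (÷-4) = (1, -1/2, 1/4, 3/4)
  row 1: subtract -1×row0 = (0, -3/2, -15/4, -9/4)
  row 2: subtract 1×row0 = (0, 3/2, 15/4, 1/4)
step 2: normalize row 1 (÷-3/2) = (0, 1, 5/2, 3/2)
  row 0: subtract -1/2×row1 = (1, 0, 3/2, 3/2)
  row 2: subtract 3/2×row1 = (0, 0, 0, -2)
skip col 2 (zero from row 2)
step 3: normalize row 2 (÷-2) = (0, 0, 0, 1)
  row 0: subtract 3/2×row2 = (1, 0, 3/2, 0)
  row 1: subtract 3/2×row2 = (0, 1, 5/2, 0)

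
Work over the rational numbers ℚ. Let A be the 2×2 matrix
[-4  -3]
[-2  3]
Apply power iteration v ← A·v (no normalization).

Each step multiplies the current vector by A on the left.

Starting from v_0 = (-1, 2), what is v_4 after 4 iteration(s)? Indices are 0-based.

v_4 = (-268, 388)

v_0 = (-1, 2).
v_1 = A·v_0 = (-2, 8).
v_2 = A·v_1 = (-16, 28).
v_3 = A·v_2 = (-20, 116).
v_4 = A·v_3 = (-268, 388).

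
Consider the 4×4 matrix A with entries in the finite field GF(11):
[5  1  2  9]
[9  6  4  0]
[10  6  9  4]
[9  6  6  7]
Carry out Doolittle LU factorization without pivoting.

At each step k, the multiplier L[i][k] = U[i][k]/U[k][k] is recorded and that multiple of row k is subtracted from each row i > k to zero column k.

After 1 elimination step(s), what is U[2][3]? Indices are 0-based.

Step 1: pivot at (0,0) is 5.
  row1 ← row1 − (4)·row0  ⇒  L[1][0]=4, U row1=(0, 2, 7, 8)
  row2 ← row2 − (2)·row0  ⇒  L[2][0]=2, U row2=(0, 4, 5, 8)
  row3 ← row3 − (4)·row0  ⇒  L[3][0]=4, U row3=(0, 2, 9, 4)

U[2][3] = 8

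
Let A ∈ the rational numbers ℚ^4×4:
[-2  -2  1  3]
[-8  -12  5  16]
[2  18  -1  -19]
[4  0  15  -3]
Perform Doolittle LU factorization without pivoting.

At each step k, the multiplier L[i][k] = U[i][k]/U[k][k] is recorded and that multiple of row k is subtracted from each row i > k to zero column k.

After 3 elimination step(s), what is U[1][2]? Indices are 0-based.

U[1][2] = 1

Step 1: pivot at (0,0) is -2.
  row1 ← row1 − (4)·row0  ⇒  L[1][0]=4, U row1=(0, -4, 1, 4)
  row2 ← row2 − (-1)·row0  ⇒  L[2][0]=-1, U row2=(0, 16, 0, -16)
  row3 ← row3 − (-2)·row0  ⇒  L[3][0]=-2, U row3=(0, -4, 17, 3)
Step 2: pivot at (1,1) is -4.
  row2 ← row2 − (-4)·row1  ⇒  L[2][1]=-4, U row2=(0, 0, 4, 0)
  row3 ← row3 − (1)·row1  ⇒  L[3][1]=1, U row3=(0, 0, 16, -1)
Step 3: pivot at (2,2) is 4.
  row3 ← row3 − (4)·row2  ⇒  L[3][2]=4, U row3=(0, 0, 0, -1)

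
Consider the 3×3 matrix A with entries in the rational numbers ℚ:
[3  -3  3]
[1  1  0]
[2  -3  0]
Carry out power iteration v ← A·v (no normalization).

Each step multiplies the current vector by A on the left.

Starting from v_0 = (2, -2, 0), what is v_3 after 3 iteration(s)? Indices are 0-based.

v_3 = (234, 78, 96)

v_0 = (2, -2, 0).
v_1 = A·v_0 = (12, 0, 10).
v_2 = A·v_1 = (66, 12, 24).
v_3 = A·v_2 = (234, 78, 96).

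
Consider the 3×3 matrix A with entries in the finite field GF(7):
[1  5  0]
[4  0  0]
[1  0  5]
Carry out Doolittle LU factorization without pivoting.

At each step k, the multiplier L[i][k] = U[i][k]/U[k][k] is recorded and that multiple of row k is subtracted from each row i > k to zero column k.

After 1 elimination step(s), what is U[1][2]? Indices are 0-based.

U[1][2] = 0

[col 0] pivot 1
  R1 -= 4*R0 → (0, 1, 0)  (L[1][0] := 4)
  R2 -= 1*R0 → (0, 2, 5)  (L[2][0] := 1)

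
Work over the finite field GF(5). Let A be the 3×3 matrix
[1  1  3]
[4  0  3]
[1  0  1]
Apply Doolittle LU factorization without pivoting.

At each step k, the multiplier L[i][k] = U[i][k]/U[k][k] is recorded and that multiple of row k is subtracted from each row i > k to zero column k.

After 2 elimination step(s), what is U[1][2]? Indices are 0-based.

k=0: U[0][0]=1
  eliminate (1,0): mult=4, new row 1: (0, 1, 1); set L[1][0]=4
  eliminate (2,0): mult=1, new row 2: (0, 4, 3); set L[2][0]=1
k=1: U[1][1]=1
  eliminate (2,1): mult=4, new row 2: (0, 0, 4); set L[2][1]=4

U[1][2] = 1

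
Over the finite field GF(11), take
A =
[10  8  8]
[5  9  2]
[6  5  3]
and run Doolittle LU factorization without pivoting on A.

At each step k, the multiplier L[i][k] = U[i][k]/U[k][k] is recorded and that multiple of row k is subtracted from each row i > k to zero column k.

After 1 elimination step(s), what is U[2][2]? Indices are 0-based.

U[2][2] = 7

[col 0] pivot 10
  R1 -= 6*R0 → (0, 5, 9)  (L[1][0] := 6)
  R2 -= 5*R0 → (0, 9, 7)  (L[2][0] := 5)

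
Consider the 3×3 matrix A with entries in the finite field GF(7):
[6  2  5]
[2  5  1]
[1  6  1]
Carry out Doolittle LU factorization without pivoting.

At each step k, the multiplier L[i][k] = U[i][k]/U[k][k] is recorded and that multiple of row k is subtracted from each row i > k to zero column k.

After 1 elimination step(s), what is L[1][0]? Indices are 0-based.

L[1][0] = 5

Step 1: pivot at (0,0) is 6.
  row1 ← row1 − (5)·row0  ⇒  L[1][0]=5, U row1=(0, 2, 4)
  row2 ← row2 − (6)·row0  ⇒  L[2][0]=6, U row2=(0, 1, 6)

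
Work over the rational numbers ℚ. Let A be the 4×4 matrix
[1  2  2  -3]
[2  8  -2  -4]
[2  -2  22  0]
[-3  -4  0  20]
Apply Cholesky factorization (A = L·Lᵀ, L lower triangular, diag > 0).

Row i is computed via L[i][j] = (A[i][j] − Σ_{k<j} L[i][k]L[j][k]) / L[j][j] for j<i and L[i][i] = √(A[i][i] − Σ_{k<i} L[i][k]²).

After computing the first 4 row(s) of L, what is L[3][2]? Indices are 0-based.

Step 1: L[0][0] = √(1) = 1.
  L[1][0] = (2) / L[0][0] = 2.
Step 2: L[1][1] = √(4) = 2.
  L[2][0] = (2) / L[0][0] = 2.
  L[2][1] = (-6) / L[1][1] = -3.
Step 3: L[2][2] = √(9) = 3.
  L[3][0] = (-3) / L[0][0] = -3.
  L[3][1] = (2) / L[1][1] = 1.
  L[3][2] = (9) / L[2][2] = 3.
Step 4: L[3][3] = √(1) = 1.

L[3][2] = 3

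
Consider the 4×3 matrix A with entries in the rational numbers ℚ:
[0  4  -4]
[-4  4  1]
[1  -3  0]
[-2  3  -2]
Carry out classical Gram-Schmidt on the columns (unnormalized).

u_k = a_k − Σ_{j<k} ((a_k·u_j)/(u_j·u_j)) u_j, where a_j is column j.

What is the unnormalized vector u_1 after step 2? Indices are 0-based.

u_1 = (4, -16/21, -38/21, 13/21)

Step 1: u_0 = a_0 = (0, -4, 1, -2).
Step 2: u_1 = a_1 − (-25/21)·u_0 = (4, -16/21, -38/21, 13/21).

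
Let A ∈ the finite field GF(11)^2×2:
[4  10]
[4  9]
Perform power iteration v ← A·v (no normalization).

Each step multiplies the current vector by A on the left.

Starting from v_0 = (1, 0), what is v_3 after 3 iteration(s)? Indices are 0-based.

v_0 = (1, 0).
v_1 = A·v_0 = (4, 4).
v_2 = A·v_1 = (1, 8).
v_3 = A·v_2 = (7, 10).

v_3 = (7, 10)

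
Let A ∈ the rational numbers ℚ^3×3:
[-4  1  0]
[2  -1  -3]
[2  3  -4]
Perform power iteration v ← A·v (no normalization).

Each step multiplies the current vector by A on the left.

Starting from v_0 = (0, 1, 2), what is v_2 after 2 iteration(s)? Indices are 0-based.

v_2 = (-11, 24, 1)

v_0 = (0, 1, 2).
v_1 = A·v_0 = (1, -7, -5).
v_2 = A·v_1 = (-11, 24, 1).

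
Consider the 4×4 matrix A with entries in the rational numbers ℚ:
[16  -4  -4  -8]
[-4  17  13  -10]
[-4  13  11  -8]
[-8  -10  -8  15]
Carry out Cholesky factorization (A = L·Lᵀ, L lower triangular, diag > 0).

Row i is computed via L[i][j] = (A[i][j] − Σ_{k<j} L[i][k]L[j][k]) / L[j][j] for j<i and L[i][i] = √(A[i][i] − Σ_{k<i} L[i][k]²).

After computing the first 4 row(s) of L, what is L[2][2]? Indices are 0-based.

L[2][2] = 1

Step 1: L[0][0] = √(16) = 4.
  L[1][0] = (-4) / L[0][0] = -1.
Step 2: L[1][1] = √(16) = 4.
  L[2][0] = (-4) / L[0][0] = -1.
  L[2][1] = (12) / L[1][1] = 3.
Step 3: L[2][2] = √(1) = 1.
  L[3][0] = (-8) / L[0][0] = -2.
  L[3][1] = (-12) / L[1][1] = -3.
  L[3][2] = (-1) / L[2][2] = -1.
Step 4: L[3][3] = √(1) = 1.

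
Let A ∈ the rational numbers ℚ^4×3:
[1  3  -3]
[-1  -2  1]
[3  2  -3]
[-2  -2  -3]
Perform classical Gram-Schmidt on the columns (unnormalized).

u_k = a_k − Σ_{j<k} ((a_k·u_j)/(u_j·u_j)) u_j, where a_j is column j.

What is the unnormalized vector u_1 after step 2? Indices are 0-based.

Step 1: u_0 = a_0 = (1, -1, 3, -2).
Step 2: u_1 = a_1 − (1)·u_0 = (2, -1, -1, 0).

u_1 = (2, -1, -1, 0)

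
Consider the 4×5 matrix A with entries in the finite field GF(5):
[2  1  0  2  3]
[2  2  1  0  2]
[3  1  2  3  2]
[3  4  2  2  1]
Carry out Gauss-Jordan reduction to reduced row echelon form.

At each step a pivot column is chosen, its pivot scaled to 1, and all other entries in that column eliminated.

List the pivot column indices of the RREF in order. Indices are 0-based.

[1] R0 /= 2  ⇒  (1, 3, 0, 1, 4)
     R1 -= 2·R0  ⇒  (0, 1, 1, 3, 4)
     R2 -= 3·R0  ⇒  (0, 2, 2, 0, 0)
     R3 -= 3·R0  ⇒  (0, 0, 2, 4, 4)
[2] R1 /= 1  ⇒  (0, 1, 1, 3, 4)
     R0 -= 3·R1  ⇒  (1, 0, 2, 2, 2)
     R2 -= 2·R1  ⇒  (0, 0, 0, 4, 2)
[3] R2 <-> R3
[3] R2 /= 2  ⇒  (0, 0, 1, 2, 2)
     R0 -= 2·R2  ⇒  (1, 0, 0, 3, 3)
     R1 -= 1·R2  ⇒  (0, 1, 0, 1, 2)
[4] R3 /= 4  ⇒  (0, 0, 0, 1, 3)
     R0 -= 3·R3  ⇒  (1, 0, 0, 0, 4)
     R1 -= 1·R3  ⇒  (0, 1, 0, 0, 4)
     R2 -= 2·R3  ⇒  (0, 0, 1, 0, 1)

pivot columns: 0, 1, 2, 3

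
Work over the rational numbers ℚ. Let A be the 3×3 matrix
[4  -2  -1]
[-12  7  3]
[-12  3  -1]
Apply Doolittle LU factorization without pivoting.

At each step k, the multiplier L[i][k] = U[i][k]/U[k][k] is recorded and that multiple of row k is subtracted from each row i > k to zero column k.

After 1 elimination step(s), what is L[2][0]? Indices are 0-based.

L[2][0] = -3

Step 1: pivot at (0,0) is 4.
  row1 ← row1 − (-3)·row0  ⇒  L[1][0]=-3, U row1=(0, 1, 0)
  row2 ← row2 − (-3)·row0  ⇒  L[2][0]=-3, U row2=(0, -3, -4)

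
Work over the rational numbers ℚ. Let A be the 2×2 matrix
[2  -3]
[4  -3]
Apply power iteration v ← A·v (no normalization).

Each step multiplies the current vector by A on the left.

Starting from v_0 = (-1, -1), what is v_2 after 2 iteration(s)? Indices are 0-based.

v_2 = (5, 7)

v_0 = (-1, -1).
v_1 = A·v_0 = (1, -1).
v_2 = A·v_1 = (5, 7).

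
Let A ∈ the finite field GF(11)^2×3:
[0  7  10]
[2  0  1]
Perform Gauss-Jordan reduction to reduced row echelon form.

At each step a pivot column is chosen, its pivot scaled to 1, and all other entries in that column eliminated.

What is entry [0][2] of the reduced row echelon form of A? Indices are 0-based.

[1] R0 <-> R1
[1] R0 /= 2  ⇒  (1, 0, 6)
[2] R1 /= 7  ⇒  (0, 1, 3)

M[0][2] = 6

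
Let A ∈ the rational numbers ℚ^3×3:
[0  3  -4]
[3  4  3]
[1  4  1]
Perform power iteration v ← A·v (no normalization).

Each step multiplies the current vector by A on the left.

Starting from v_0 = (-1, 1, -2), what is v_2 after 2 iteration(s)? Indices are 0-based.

v_2 = (-19, 16, -8)

v_0 = (-1, 1, -2).
v_1 = A·v_0 = (11, -5, 1).
v_2 = A·v_1 = (-19, 16, -8).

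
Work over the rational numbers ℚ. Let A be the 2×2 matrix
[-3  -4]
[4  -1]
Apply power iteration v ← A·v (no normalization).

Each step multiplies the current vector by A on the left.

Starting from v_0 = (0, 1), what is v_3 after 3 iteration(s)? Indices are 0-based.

v_3 = (12, 79)

v_0 = (0, 1).
v_1 = A·v_0 = (-4, -1).
v_2 = A·v_1 = (16, -15).
v_3 = A·v_2 = (12, 79).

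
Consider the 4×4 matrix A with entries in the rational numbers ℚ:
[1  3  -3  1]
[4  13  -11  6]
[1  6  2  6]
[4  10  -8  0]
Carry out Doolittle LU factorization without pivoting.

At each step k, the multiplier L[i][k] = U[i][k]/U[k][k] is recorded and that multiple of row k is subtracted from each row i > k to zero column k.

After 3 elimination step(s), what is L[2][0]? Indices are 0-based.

L[2][0] = 1

Step 1: pivot at (0,0) is 1.
  row1 ← row1 − (4)·row0  ⇒  L[1][0]=4, U row1=(0, 1, 1, 2)
  row2 ← row2 − (1)·row0  ⇒  L[2][0]=1, U row2=(0, 3, 5, 5)
  row3 ← row3 − (4)·row0  ⇒  L[3][0]=4, U row3=(0, -2, 4, -4)
Step 2: pivot at (1,1) is 1.
  row2 ← row2 − (3)·row1  ⇒  L[2][1]=3, U row2=(0, 0, 2, -1)
  row3 ← row3 − (-2)·row1  ⇒  L[3][1]=-2, U row3=(0, 0, 6, 0)
Step 3: pivot at (2,2) is 2.
  row3 ← row3 − (3)·row2  ⇒  L[3][2]=3, U row3=(0, 0, 0, 3)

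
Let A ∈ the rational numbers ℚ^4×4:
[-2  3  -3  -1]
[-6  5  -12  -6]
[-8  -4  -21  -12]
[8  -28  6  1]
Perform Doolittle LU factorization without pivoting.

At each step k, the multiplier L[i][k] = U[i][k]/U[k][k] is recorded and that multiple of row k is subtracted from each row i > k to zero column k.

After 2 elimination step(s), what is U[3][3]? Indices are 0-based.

k=0: U[0][0]=-2
  eliminate (1,0): mult=3, new row 1: (0, -4, -3, -3); set L[1][0]=3
  eliminate (2,0): mult=4, new row 2: (0, -16, -9, -8); set L[2][0]=4
  eliminate (3,0): mult=-4, new row 3: (0, -16, -6, -3); set L[3][0]=-4
k=1: U[1][1]=-4
  eliminate (2,1): mult=4, new row 2: (0, 0, 3, 4); set L[2][1]=4
  eliminate (3,1): mult=4, new row 3: (0, 0, 6, 9); set L[3][1]=4

U[3][3] = 9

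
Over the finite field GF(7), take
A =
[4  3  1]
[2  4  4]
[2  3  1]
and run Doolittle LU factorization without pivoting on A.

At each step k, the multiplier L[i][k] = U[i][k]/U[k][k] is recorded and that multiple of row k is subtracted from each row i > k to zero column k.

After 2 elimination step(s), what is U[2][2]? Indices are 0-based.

Step 1: pivot at (0,0) is 4.
  row1 ← row1 − (4)·row0  ⇒  L[1][0]=4, U row1=(0, 6, 0)
  row2 ← row2 − (4)·row0  ⇒  L[2][0]=4, U row2=(0, 5, 4)
Step 2: pivot at (1,1) is 6.
  row2 ← row2 − (2)·row1  ⇒  L[2][1]=2, U row2=(0, 0, 4)

U[2][2] = 4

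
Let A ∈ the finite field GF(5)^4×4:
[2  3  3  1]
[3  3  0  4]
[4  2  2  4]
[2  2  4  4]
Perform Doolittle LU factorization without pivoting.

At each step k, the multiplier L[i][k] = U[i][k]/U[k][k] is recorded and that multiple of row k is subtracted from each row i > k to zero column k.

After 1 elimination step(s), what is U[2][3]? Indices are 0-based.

U[2][3] = 2

Step 1: pivot at (0,0) is 2.
  row1 ← row1 − (4)·row0  ⇒  L[1][0]=4, U row1=(0, 1, 3, 0)
  row2 ← row2 − (2)·row0  ⇒  L[2][0]=2, U row2=(0, 1, 1, 2)
  row3 ← row3 − (1)·row0  ⇒  L[3][0]=1, U row3=(0, 4, 1, 3)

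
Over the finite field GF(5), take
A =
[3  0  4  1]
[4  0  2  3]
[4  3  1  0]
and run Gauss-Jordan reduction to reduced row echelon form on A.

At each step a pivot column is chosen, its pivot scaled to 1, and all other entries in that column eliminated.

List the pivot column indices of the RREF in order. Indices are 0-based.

step 1: normalize row 0 (÷3) = (1, 0, 3, 2)
  row 1: subtract 4×row0 = (0, 0, 0, 0)
  row 2: subtract 4×row0 = (0, 3, 4, 2)
step 2: exchange rows 1,2
step 2: normalize row 1 (÷3) = (0, 1, 3, 4)
skip col 2 (zero from row 2)
skip col 3 (zero from row 2)

pivot columns: 0, 1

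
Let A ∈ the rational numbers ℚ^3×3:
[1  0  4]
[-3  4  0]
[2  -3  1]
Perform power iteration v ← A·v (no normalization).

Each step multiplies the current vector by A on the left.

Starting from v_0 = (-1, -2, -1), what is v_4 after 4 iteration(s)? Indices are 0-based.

v_0 = (-1, -2, -1).
v_1 = A·v_0 = (-5, -5, 3).
v_2 = A·v_1 = (7, -5, 8).
v_3 = A·v_2 = (39, -41, 37).
v_4 = A·v_3 = (187, -281, 238).

v_4 = (187, -281, 238)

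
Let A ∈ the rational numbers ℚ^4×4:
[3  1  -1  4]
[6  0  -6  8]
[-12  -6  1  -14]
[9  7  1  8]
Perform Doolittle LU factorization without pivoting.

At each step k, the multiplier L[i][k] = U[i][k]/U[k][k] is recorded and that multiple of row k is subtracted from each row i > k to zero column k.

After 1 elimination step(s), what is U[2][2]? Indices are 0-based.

Step 1: pivot at (0,0) is 3.
  row1 ← row1 − (2)·row0  ⇒  L[1][0]=2, U row1=(0, -2, -4, 0)
  row2 ← row2 − (-4)·row0  ⇒  L[2][0]=-4, U row2=(0, -2, -3, 2)
  row3 ← row3 − (3)·row0  ⇒  L[3][0]=3, U row3=(0, 4, 4, -4)

U[2][2] = -3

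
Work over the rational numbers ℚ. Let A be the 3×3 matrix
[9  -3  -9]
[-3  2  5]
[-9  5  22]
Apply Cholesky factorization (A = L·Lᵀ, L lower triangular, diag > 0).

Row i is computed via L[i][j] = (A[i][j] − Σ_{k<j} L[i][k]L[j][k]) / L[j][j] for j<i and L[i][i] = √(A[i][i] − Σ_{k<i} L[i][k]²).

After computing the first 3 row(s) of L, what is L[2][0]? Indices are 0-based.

Step 1: L[0][0] = √(9) = 3.
  L[1][0] = (-3) / L[0][0] = -1.
Step 2: L[1][1] = √(1) = 1.
  L[2][0] = (-9) / L[0][0] = -3.
  L[2][1] = (2) / L[1][1] = 2.
Step 3: L[2][2] = √(9) = 3.

L[2][0] = -3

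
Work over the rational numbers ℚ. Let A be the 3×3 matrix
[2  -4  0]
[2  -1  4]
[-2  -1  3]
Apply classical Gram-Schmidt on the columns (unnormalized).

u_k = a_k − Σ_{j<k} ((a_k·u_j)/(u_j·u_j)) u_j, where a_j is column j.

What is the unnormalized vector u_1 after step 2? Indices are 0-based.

Step 1: u_0 = a_0 = (2, 2, -2).
Step 2: u_1 = a_1 − (-2/3)·u_0 = (-8/3, 1/3, -7/3).

u_1 = (-8/3, 1/3, -7/3)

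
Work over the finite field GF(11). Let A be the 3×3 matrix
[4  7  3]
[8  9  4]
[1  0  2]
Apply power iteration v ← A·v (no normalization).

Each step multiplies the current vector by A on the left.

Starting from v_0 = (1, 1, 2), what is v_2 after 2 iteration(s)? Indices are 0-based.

v_2 = (5, 7, 5)

v_0 = (1, 1, 2).
v_1 = A·v_0 = (6, 3, 5).
v_2 = A·v_1 = (5, 7, 5).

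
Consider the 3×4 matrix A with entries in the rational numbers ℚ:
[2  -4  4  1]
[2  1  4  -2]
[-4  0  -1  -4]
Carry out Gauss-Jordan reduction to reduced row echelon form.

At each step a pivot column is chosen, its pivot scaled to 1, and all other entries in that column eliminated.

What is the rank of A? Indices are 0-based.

rank = 3

pivot(0,0)=2: scale R0 → (1, -2, 2, 1/2)
  clear (1,0): R1 −= (2)R0 → (0, 5, 0, -3)
  clear (2,0): R2 −= (-4)R0 → (0, -8, 7, -2)
pivot(1,1)=5: scale R1 → (0, 1, 0, -3/5)
  clear (0,1): R0 −= (-2)R1 → (1, 0, 2, -7/10)
  clear (2,1): R2 −= (-8)R1 → (0, 0, 7, -34/5)
pivot(2,2)=7: scale R2 → (0, 0, 1, -34/35)
  clear (0,2): R0 −= (2)R2 → (1, 0, 0, 87/70)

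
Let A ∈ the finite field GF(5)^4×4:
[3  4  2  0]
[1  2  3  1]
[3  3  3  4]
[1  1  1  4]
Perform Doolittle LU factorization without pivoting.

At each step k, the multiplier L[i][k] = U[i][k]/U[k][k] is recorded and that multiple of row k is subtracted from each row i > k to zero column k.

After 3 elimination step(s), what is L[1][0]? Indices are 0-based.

k=0: U[0][0]=3
  eliminate (1,0): mult=2, new row 1: (0, 4, 4, 1); set L[1][0]=2
  eliminate (2,0): mult=1, new row 2: (0, 4, 1, 4); set L[2][0]=1
  eliminate (3,0): mult=2, new row 3: (0, 3, 2, 4); set L[3][0]=2
k=1: U[1][1]=4
  eliminate (2,1): mult=1, new row 2: (0, 0, 2, 3); set L[2][1]=1
  eliminate (3,1): mult=2, new row 3: (0, 0, 4, 2); set L[3][1]=2
k=2: U[2][2]=2
  eliminate (3,2): mult=2, new row 3: (0, 0, 0, 1); set L[3][2]=2

L[1][0] = 2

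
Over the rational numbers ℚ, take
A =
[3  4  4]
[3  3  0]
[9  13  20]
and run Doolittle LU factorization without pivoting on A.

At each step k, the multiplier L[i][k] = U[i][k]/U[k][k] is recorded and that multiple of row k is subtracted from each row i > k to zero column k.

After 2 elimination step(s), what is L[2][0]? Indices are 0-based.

[col 0] pivot 3
  R1 -= 1*R0 → (0, -1, -4)  (L[1][0] := 1)
  R2 -= 3*R0 → (0, 1, 8)  (L[2][0] := 3)
[col 1] pivot -1
  R2 -= -1*R1 → (0, 0, 4)  (L[2][1] := -1)

L[2][0] = 3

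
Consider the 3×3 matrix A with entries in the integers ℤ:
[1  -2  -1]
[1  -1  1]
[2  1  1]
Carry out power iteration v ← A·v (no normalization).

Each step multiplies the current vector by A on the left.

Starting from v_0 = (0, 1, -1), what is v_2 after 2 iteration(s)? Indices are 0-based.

v_2 = (3, 1, -4)

v_0 = (0, 1, -1).
v_1 = A·v_0 = (-1, -2, 0).
v_2 = A·v_1 = (3, 1, -4).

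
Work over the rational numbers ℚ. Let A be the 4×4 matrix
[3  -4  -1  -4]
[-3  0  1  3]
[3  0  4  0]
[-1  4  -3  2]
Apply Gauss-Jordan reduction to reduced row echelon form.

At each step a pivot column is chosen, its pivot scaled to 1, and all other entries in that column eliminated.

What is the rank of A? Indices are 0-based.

rank = 4

step 1: normalize row 0 (÷3) = (1, -4/3, -1/3, -4/3)
  row 1: subtract -3×row0 = (0, -4, 0, -1)
  row 2: subtract 3×row0 = (0, 4, 5, 4)
  row 3: subtract -1×row0 = (0, 8/3, -10/3, 2/3)
step 2: normalize row 1 (÷-4) = (0, 1, 0, 1/4)
  row 0: subtract -4/3×row1 = (1, 0, -1/3, -1)
  row 2: subtract 4×row1 = (0, 0, 5, 3)
  row 3: subtract 8/3×row1 = (0, 0, -10/3, 0)
step 3: normalize row 2 (÷5) = (0, 0, 1, 3/5)
  row 0: subtract -1/3×row2 = (1, 0, 0, -4/5)
  row 3: subtract -10/3×row2 = (0, 0, 0, 2)
step 4: normalize row 3 (÷2) = (0, 0, 0, 1)
  row 0: subtract -4/5×row3 = (1, 0, 0, 0)
  row 1: subtract 1/4×row3 = (0, 1, 0, 0)
  row 2: subtract 3/5×row3 = (0, 0, 1, 0)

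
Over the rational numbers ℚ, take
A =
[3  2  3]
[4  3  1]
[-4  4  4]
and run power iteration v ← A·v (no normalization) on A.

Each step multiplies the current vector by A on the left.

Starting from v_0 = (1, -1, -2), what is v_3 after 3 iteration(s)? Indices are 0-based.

v_0 = (1, -1, -2).
v_1 = A·v_0 = (-5, -1, -16).
v_2 = A·v_1 = (-65, -39, -48).
v_3 = A·v_2 = (-417, -425, -88).

v_3 = (-417, -425, -88)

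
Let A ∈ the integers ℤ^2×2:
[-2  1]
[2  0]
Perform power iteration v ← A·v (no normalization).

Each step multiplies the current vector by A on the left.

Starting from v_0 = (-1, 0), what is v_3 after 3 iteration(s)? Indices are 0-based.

v_0 = (-1, 0).
v_1 = A·v_0 = (2, -2).
v_2 = A·v_1 = (-6, 4).
v_3 = A·v_2 = (16, -12).

v_3 = (16, -12)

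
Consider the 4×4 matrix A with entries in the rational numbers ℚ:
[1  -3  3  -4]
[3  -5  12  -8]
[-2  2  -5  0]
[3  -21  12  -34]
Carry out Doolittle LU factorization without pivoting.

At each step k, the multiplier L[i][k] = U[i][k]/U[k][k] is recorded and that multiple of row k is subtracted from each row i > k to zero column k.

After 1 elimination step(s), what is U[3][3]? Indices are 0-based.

Step 1: pivot at (0,0) is 1.
  row1 ← row1 − (3)·row0  ⇒  L[1][0]=3, U row1=(0, 4, 3, 4)
  row2 ← row2 − (-2)·row0  ⇒  L[2][0]=-2, U row2=(0, -4, 1, -8)
  row3 ← row3 − (3)·row0  ⇒  L[3][0]=3, U row3=(0, -12, 3, -22)

U[3][3] = -22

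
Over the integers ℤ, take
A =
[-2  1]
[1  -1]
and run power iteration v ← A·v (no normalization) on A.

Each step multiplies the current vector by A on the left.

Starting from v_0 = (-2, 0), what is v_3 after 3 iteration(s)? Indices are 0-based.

v_3 = (26, -16)

v_0 = (-2, 0).
v_1 = A·v_0 = (4, -2).
v_2 = A·v_1 = (-10, 6).
v_3 = A·v_2 = (26, -16).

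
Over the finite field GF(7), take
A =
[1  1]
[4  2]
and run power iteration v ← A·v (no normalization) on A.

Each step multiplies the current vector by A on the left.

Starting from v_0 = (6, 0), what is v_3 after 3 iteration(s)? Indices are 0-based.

v_3 = (4, 5)

v_0 = (6, 0).
v_1 = A·v_0 = (6, 3).
v_2 = A·v_1 = (2, 2).
v_3 = A·v_2 = (4, 5).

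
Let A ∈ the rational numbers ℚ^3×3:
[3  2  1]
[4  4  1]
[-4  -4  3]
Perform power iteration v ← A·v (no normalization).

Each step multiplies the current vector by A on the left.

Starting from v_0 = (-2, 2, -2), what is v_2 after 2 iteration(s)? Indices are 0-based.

v_0 = (-2, 2, -2).
v_1 = A·v_0 = (-4, -2, -6).
v_2 = A·v_1 = (-22, -30, 6).

v_2 = (-22, -30, 6)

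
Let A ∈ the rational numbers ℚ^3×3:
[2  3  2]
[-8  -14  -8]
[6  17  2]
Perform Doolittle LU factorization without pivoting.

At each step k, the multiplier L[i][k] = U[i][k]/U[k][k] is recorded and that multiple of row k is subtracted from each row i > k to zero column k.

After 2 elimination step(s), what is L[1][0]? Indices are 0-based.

L[1][0] = -4

Step 1: pivot at (0,0) is 2.
  row1 ← row1 − (-4)·row0  ⇒  L[1][0]=-4, U row1=(0, -2, 0)
  row2 ← row2 − (3)·row0  ⇒  L[2][0]=3, U row2=(0, 8, -4)
Step 2: pivot at (1,1) is -2.
  row2 ← row2 − (-4)·row1  ⇒  L[2][1]=-4, U row2=(0, 0, -4)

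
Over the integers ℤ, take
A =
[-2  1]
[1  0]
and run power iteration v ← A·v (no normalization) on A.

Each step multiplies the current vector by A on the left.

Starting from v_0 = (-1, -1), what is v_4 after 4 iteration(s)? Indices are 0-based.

v_0 = (-1, -1).
v_1 = A·v_0 = (1, -1).
v_2 = A·v_1 = (-3, 1).
v_3 = A·v_2 = (7, -3).
v_4 = A·v_3 = (-17, 7).

v_4 = (-17, 7)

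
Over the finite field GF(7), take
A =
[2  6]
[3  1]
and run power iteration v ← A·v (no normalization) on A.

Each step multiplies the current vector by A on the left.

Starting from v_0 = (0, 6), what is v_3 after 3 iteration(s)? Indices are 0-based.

v_3 = (4, 4)

v_0 = (0, 6).
v_1 = A·v_0 = (1, 6).
v_2 = A·v_1 = (3, 2).
v_3 = A·v_2 = (4, 4).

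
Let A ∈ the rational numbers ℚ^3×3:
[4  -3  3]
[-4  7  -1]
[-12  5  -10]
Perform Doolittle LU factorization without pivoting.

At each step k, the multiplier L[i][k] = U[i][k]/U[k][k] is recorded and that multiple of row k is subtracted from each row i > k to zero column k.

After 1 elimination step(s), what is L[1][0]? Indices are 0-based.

L[1][0] = -1

Step 1: pivot at (0,0) is 4.
  row1 ← row1 − (-1)·row0  ⇒  L[1][0]=-1, U row1=(0, 4, 2)
  row2 ← row2 − (-3)·row0  ⇒  L[2][0]=-3, U row2=(0, -4, -1)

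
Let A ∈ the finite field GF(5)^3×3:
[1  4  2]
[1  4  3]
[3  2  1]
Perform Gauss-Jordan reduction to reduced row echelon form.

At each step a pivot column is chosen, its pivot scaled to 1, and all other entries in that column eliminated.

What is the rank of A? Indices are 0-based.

rank = 2

pivot(0,0)=1: scale R0 → (1, 4, 2)
  clear (1,0): R1 −= (1)R0 → (0, 0, 1)
  clear (2,0): R2 −= (3)R0 → (0, 0, 0)
col 1: no nonzero at/below row 1; advance.
pivot(1,2)=1: scale R1 → (0, 0, 1)
  clear (0,2): R0 −= (2)R1 → (1, 4, 0)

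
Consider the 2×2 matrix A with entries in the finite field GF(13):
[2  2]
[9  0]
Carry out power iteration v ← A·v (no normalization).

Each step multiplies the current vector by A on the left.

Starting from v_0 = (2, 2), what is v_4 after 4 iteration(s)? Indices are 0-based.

v_4 = (2, 9)

v_0 = (2, 2).
v_1 = A·v_0 = (8, 5).
v_2 = A·v_1 = (0, 7).
v_3 = A·v_2 = (1, 0).
v_4 = A·v_3 = (2, 9).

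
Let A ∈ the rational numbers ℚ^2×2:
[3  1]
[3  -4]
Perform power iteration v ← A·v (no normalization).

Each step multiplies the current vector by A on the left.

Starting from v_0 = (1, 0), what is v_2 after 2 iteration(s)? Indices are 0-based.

v_0 = (1, 0).
v_1 = A·v_0 = (3, 3).
v_2 = A·v_1 = (12, -3).

v_2 = (12, -3)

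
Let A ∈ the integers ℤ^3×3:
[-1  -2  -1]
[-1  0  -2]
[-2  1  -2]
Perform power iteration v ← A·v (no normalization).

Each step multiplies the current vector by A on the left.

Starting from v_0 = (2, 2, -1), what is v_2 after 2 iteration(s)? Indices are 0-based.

v_2 = (5, 5, 10)

v_0 = (2, 2, -1).
v_1 = A·v_0 = (-5, 0, 0).
v_2 = A·v_1 = (5, 5, 10).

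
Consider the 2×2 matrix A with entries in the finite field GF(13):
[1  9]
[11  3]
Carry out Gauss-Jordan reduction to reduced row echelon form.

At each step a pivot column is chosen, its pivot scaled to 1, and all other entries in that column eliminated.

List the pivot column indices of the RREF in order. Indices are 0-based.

[1] R0 /= 1  ⇒  (1, 9)
     R1 -= 11·R0  ⇒  (0, 8)
[2] R1 /= 8  ⇒  (0, 1)
     R0 -= 9·R1  ⇒  (1, 0)

pivot columns: 0, 1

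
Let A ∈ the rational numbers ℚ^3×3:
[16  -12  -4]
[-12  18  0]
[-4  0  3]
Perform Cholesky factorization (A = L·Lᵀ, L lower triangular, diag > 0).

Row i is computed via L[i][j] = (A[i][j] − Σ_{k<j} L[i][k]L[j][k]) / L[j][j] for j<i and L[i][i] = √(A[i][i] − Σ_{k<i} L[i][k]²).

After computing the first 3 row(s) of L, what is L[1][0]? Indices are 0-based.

Step 1: L[0][0] = √(16) = 4.
  L[1][0] = (-12) / L[0][0] = -3.
Step 2: L[1][1] = √(9) = 3.
  L[2][0] = (-4) / L[0][0] = -1.
  L[2][1] = (-3) / L[1][1] = -1.
Step 3: L[2][2] = √(1) = 1.

L[1][0] = -3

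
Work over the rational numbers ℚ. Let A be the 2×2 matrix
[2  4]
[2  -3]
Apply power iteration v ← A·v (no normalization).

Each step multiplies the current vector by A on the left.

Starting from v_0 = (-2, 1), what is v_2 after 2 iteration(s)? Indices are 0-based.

v_2 = (-28, 21)

v_0 = (-2, 1).
v_1 = A·v_0 = (0, -7).
v_2 = A·v_1 = (-28, 21).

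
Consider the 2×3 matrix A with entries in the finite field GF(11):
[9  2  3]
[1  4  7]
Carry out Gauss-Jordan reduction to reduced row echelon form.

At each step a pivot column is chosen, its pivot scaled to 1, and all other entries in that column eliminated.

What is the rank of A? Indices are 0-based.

rank = 2

[1] R0 /= 9  ⇒  (1, 10, 4)
     R1 -= 1·R0  ⇒  (0, 5, 3)
[2] R1 /= 5  ⇒  (0, 1, 5)
     R0 -= 10·R1  ⇒  (1, 0, 9)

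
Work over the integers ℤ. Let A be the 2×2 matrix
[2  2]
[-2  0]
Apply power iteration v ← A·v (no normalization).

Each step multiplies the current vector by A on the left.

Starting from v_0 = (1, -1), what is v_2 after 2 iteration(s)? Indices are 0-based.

v_0 = (1, -1).
v_1 = A·v_0 = (0, -2).
v_2 = A·v_1 = (-4, 0).

v_2 = (-4, 0)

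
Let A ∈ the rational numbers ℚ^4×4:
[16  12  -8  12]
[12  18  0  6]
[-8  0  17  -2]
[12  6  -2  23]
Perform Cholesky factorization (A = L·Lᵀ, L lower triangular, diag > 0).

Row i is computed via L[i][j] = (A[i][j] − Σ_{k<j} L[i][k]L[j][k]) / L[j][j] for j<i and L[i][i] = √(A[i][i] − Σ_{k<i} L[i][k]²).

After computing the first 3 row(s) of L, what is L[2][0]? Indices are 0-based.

Step 1: L[0][0] = √(16) = 4.
  L[1][0] = (12) / L[0][0] = 3.
Step 2: L[1][1] = √(9) = 3.
  L[2][0] = (-8) / L[0][0] = -2.
  L[2][1] = (6) / L[1][1] = 2.
Step 3: L[2][2] = √(9) = 3.

L[2][0] = -2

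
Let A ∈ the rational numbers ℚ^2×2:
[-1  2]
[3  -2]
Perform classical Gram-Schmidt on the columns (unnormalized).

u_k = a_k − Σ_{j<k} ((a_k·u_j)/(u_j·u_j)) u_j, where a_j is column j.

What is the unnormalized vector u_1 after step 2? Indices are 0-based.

Step 1: u_0 = a_0 = (-1, 3).
Step 2: u_1 = a_1 − (-4/5)·u_0 = (6/5, 2/5).

u_1 = (6/5, 2/5)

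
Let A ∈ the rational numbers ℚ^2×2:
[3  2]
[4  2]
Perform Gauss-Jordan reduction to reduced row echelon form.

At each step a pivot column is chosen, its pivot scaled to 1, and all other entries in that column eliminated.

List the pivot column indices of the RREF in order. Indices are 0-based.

pivot(0,0)=3: scale R0 → (1, 2/3)
  clear (1,0): R1 −= (4)R0 → (0, -2/3)
pivot(1,1)=-2/3: scale R1 → (0, 1)
  clear (0,1): R0 −= (2/3)R1 → (1, 0)

pivot columns: 0, 1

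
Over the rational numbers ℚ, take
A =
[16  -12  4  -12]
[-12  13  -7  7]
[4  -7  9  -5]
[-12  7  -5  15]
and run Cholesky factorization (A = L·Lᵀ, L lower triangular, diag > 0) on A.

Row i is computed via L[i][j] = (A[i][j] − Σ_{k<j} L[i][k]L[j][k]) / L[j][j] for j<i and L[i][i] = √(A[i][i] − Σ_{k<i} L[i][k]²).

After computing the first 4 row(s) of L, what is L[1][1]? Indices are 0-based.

Step 1: L[0][0] = √(16) = 4.
  L[1][0] = (-12) / L[0][0] = -3.
Step 2: L[1][1] = √(4) = 2.
  L[2][0] = (4) / L[0][0] = 1.
  L[2][1] = (-4) / L[1][1] = -2.
Step 3: L[2][2] = √(4) = 2.
  L[3][0] = (-12) / L[0][0] = -3.
  L[3][1] = (-2) / L[1][1] = -1.
  L[3][2] = (-4) / L[2][2] = -2.
Step 4: L[3][3] = √(1) = 1.

L[1][1] = 2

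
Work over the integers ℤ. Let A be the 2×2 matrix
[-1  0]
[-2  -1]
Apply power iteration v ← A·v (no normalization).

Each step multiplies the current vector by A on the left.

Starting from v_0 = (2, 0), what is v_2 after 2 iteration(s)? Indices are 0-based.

v_2 = (2, 8)

v_0 = (2, 0).
v_1 = A·v_0 = (-2, -4).
v_2 = A·v_1 = (2, 8).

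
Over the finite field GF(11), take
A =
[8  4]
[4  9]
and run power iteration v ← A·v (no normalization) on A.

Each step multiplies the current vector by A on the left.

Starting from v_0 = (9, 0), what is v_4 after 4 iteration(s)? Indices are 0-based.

v_4 = (7, 7)

v_0 = (9, 0).
v_1 = A·v_0 = (6, 3).
v_2 = A·v_1 = (5, 7).
v_3 = A·v_2 = (2, 6).
v_4 = A·v_3 = (7, 7).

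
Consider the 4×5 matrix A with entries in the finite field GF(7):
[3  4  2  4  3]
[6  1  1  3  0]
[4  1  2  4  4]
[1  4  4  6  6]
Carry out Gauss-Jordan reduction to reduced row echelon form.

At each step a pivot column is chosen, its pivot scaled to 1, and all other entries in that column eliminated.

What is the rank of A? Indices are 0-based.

rank = 4

[1] R0 /= 3  ⇒  (1, 6, 3, 6, 1)
     R1 -= 6·R0  ⇒  (0, 0, 4, 2, 1)
     R2 -= 4·R0  ⇒  (0, 5, 4, 1, 0)
     R3 -= 1·R0  ⇒  (0, 5, 1, 0, 5)
[2] R1 <-> R2
[2] R1 /= 5  ⇒  (0, 1, 5, 3, 0)
     R0 -= 6·R1  ⇒  (1, 0, 1, 2, 1)
     R3 -= 5·R1  ⇒  (0, 0, 4, 6, 5)
[3] R2 /= 4  ⇒  (0, 0, 1, 4, 2)
     R0 -= 1·R2  ⇒  (1, 0, 0, 5, 6)
     R1 -= 5·R2  ⇒  (0, 1, 0, 4, 4)
     R3 -= 4·R2  ⇒  (0, 0, 0, 4, 4)
[4] R3 /= 4  ⇒  (0, 0, 0, 1, 1)
     R0 -= 5·R3  ⇒  (1, 0, 0, 0, 1)
     R1 -= 4·R3  ⇒  (0, 1, 0, 0, 0)
     R2 -= 4·R3  ⇒  (0, 0, 1, 0, 5)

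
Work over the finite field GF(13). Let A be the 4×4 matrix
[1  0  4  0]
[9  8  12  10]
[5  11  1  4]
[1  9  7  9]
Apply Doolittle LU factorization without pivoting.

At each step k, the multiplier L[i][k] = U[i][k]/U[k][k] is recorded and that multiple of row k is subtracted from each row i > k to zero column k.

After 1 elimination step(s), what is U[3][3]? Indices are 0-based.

[col 0] pivot 1
  R1 -= 9*R0 → (0, 8, 2, 10)  (L[1][0] := 9)
  R2 -= 5*R0 → (0, 11, 7, 4)  (L[2][0] := 5)
  R3 -= 1*R0 → (0, 9, 3, 9)  (L[3][0] := 1)

U[3][3] = 9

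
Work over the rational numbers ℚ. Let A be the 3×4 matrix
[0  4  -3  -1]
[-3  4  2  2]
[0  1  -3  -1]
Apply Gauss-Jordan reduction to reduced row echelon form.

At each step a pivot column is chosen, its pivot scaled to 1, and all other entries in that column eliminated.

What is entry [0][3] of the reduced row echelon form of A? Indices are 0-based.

M[0][3] = -4/9

step 1: exchange rows 0,1
step 1: normalize row 0 (÷-3) = (1, -4/3, -2/3, -2/3)
step 2: normalize row 1 (÷4) = (0, 1, -3/4, -1/4)
  row 0: subtract -4/3×row1 = (1, 0, -5/3, -1)
  row 2: subtract 1×row1 = (0, 0, -9/4, -3/4)
step 3: normalize row 2 (÷-9/4) = (0, 0, 1, 1/3)
  row 0: subtract -5/3×row2 = (1, 0, 0, -4/9)
  row 1: subtract -3/4×row2 = (0, 1, 0, 0)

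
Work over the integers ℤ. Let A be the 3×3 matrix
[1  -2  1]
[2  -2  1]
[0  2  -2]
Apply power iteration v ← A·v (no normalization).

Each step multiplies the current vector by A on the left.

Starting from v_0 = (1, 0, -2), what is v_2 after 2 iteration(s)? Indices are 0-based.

v_2 = (3, 2, -8)

v_0 = (1, 0, -2).
v_1 = A·v_0 = (-1, 0, 4).
v_2 = A·v_1 = (3, 2, -8).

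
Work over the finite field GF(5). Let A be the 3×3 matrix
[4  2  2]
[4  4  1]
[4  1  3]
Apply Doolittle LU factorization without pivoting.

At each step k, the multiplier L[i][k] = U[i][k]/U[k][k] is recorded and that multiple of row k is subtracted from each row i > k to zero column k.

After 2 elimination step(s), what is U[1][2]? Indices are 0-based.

Step 1: pivot at (0,0) is 4.
  row1 ← row1 − (1)·row0  ⇒  L[1][0]=1, U row1=(0, 2, 4)
  row2 ← row2 − (1)·row0  ⇒  L[2][0]=1, U row2=(0, 4, 1)
Step 2: pivot at (1,1) is 2.
  row2 ← row2 − (2)·row1  ⇒  L[2][1]=2, U row2=(0, 0, 3)

U[1][2] = 4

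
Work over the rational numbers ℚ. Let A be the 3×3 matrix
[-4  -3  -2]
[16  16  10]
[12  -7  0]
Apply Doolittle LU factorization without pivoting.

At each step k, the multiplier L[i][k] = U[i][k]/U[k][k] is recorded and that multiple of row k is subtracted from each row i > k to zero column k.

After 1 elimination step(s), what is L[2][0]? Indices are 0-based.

L[2][0] = -3

[col 0] pivot -4
  R1 -= -4*R0 → (0, 4, 2)  (L[1][0] := -4)
  R2 -= -3*R0 → (0, -16, -6)  (L[2][0] := -3)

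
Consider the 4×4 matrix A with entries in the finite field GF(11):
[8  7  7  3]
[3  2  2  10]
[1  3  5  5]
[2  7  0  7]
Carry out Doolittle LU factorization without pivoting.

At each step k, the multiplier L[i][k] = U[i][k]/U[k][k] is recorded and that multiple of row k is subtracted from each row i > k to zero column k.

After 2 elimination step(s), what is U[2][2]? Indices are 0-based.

U[2][2] = 2

k=0: U[0][0]=8
  eliminate (1,0): mult=10, new row 1: (0, 9, 9, 2); set L[1][0]=10
  eliminate (2,0): mult=7, new row 2: (0, 9, 0, 6); set L[2][0]=7
  eliminate (3,0): mult=3, new row 3: (0, 8, 1, 9); set L[3][0]=3
k=1: U[1][1]=9
  eliminate (2,1): mult=1, new row 2: (0, 0, 2, 4); set L[2][1]=1
  eliminate (3,1): mult=7, new row 3: (0, 0, 4, 6); set L[3][1]=7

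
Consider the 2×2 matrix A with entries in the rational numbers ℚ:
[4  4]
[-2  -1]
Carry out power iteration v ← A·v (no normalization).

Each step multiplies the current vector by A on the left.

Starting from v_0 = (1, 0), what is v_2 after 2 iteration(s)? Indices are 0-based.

v_2 = (8, -6)

v_0 = (1, 0).
v_1 = A·v_0 = (4, -2).
v_2 = A·v_1 = (8, -6).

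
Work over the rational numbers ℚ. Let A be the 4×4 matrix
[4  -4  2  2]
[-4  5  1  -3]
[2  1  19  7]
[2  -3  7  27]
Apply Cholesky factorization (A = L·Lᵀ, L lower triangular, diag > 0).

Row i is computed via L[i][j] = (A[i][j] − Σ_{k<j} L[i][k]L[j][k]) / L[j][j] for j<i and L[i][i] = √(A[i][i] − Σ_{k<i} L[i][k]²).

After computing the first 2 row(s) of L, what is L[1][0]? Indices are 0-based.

Step 1: L[0][0] = √(4) = 2.
  L[1][0] = (-4) / L[0][0] = -2.
Step 2: L[1][1] = √(1) = 1.

L[1][0] = -2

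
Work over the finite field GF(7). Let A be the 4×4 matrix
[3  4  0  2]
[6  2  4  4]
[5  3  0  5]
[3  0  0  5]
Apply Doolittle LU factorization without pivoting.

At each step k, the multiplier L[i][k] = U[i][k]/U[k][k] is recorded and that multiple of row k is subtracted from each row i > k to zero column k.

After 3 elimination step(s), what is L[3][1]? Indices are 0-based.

Step 1: pivot at (0,0) is 3.
  row1 ← row1 − (2)·row0  ⇒  L[1][0]=2, U row1=(0, 1, 4, 0)
  row2 ← row2 − (4)·row0  ⇒  L[2][0]=4, U row2=(0, 1, 0, 4)
  row3 ← row3 − (1)·row0  ⇒  L[3][0]=1, U row3=(0, 3, 0, 3)
Step 2: pivot at (1,1) is 1.
  row2 ← row2 − (1)·row1  ⇒  L[2][1]=1, U row2=(0, 0, 3, 4)
  row3 ← row3 − (3)·row1  ⇒  L[3][1]=3, U row3=(0, 0, 2, 3)
Step 3: pivot at (2,2) is 3.
  row3 ← row3 − (3)·row2  ⇒  L[3][2]=3, U row3=(0, 0, 0, 5)

L[3][1] = 3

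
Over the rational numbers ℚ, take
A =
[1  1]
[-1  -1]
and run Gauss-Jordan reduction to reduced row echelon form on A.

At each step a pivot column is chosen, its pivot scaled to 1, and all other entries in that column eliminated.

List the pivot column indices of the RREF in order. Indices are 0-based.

pivot columns: 0

[1] R0 /= 1  ⇒  (1, 1)
     R1 -= -1·R0  ⇒  (0, 0)
column 1 empty below row 1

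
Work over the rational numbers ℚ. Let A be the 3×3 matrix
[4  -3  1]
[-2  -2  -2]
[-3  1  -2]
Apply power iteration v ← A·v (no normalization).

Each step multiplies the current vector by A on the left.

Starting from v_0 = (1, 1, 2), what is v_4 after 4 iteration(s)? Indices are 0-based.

v_4 = (420, 206, -125)

v_0 = (1, 1, 2).
v_1 = A·v_0 = (3, -8, -6).
v_2 = A·v_1 = (30, 22, -5).
v_3 = A·v_2 = (49, -94, -58).
v_4 = A·v_3 = (420, 206, -125).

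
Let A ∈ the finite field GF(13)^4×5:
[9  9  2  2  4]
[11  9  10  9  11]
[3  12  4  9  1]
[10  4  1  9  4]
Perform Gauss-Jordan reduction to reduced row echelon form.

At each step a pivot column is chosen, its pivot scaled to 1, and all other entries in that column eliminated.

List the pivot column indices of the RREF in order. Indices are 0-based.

pivot columns: 0, 1, 2, 3

pivot(0,0)=9: scale R0 → (1, 1, 6, 6, 12)
  clear (1,0): R1 −= (11)R0 → (0, 11, 9, 8, 9)
  clear (2,0): R2 −= (3)R0 → (0, 9, 12, 4, 4)
  clear (3,0): R3 −= (10)R0 → (0, 7, 6, 1, 1)
pivot(1,1)=11: scale R1 → (0, 1, 2, 9, 2)
  clear (0,1): R0 −= (1)R1 → (1, 0, 4, 10, 10)
  clear (2,1): R2 −= (9)R1 → (0, 0, 7, 1, 12)
  clear (3,1): R3 −= (7)R1 → (0, 0, 5, 3, 0)
pivot(2,2)=7: scale R2 → (0, 0, 1, 2, 11)
  clear (0,2): R0 −= (4)R2 → (1, 0, 0, 2, 5)
  clear (1,2): R1 −= (2)R2 → (0, 1, 0, 5, 6)
  clear (3,2): R3 −= (5)R2 → (0, 0, 0, 6, 10)
pivot(3,3)=6: scale R3 → (0, 0, 0, 1, 6)
  clear (0,3): R0 −= (2)R3 → (1, 0, 0, 0, 6)
  clear (1,3): R1 −= (5)R3 → (0, 1, 0, 0, 2)
  clear (2,3): R2 −= (2)R3 → (0, 0, 1, 0, 12)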